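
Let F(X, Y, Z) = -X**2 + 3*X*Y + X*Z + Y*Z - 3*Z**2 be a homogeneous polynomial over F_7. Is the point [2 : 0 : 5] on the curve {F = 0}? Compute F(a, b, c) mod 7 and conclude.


F(2,0,5) ≡ 1 (mod 7); P is NOT on the curve.

Evaluate F(2, 0, 5) term-by-term (mod 7).
  -X**2 ↦ -1·4·1·1 = -4
  3*X*Y ↦ 3·2·0·1 = 0
  X*Z ↦ 1·2·1·5 = 10
  Y*Z ↦ 1·1·0·5 = 0
  -3*Z**2 ↦ -3·1·1·25 = -75
Sum: F(2, 0, 5) = (-4) + (0) + (10) + (0) + (-75) = -69.
Reducing mod 7: -69 ≡ 1 (mod 7).
Since F(a, b, c) ≡ 1 ≠ 0 (mod 7), P does NOT lie on the curve.


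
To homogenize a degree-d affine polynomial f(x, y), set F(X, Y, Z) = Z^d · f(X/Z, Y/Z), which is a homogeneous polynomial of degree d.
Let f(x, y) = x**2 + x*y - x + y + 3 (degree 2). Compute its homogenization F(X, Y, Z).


F(X, Y, Z) = X**2 + X*Y - X*Z + Y*Z + 3*Z**2

deg(f) = 2.
Substitute x = X/Z, y = Y/Z into f, then multiply by Z^2.
  monomial 1·x^2·y^0 ↦ 1·X^2·Y^0·Z^0.
  monomial 1·x^1·y^1 ↦ 1·X^1·Y^1·Z^0.
  monomial -1·x^1·y^0 ↦ -1·X^1·Y^0·Z^1.
  monomial 1·x^0·y^1 ↦ 1·X^0·Y^1·Z^1.
  monomial 3·x^0·y^0 ↦ 3·X^0·Y^0·Z^2.
Collecting: F(X, Y, Z) = X**2 + X*Y - X*Z + Y*Z + 3*Z**2.


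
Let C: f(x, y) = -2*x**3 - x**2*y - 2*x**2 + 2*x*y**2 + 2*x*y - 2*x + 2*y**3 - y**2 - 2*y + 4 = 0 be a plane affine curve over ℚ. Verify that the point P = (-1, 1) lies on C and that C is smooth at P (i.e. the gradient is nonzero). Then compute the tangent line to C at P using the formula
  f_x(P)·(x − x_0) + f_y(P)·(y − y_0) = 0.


Tangent line at P: 2*x - 5*y + 7 = 0.

Step 1: f(-1, 1) = 0, so P lies on C.
Step 2: partial derivatives
  f_x(x, y) = -6*x**2 - 2*x*y - 4*x + 2*y**2 + 2*y - 2, f_y(x, y) = -x**2 + 4*x*y + 2*x + 6*y**2 - 2*y - 2.
  f_x(P) = 2, f_y(P) = -5 (gradient nonzero, so P is smooth).
Step 3: tangent line at P: 2·(x − -1) + -5·(y − 1) = 0.
Expanding: 2*x - 5*y + 7 = 0.


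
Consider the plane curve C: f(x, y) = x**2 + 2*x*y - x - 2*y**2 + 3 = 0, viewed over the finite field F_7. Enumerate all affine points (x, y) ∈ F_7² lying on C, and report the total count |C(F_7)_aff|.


Affine F_7-points: {(1, 4), (2, 1), (4, 1), (4, 3), (5, 2), (5, 3), (6, 2), (6, 4)}; count = 8.

For each of the 49 pairs (x, y) ∈ F_7², evaluate f(x, y) mod 7. Record the zeros.
  x = 0: [0↦3, 1↦1, 2↦2, 3↦6, 4↦6, 5↦2, 6↦1]  zeros at y ∈ ∅
  x = 1: [0↦3, 1↦3, 2↦6, 3↦5, 4↦0, 5↦5, 6↦6]  zeros at y ∈ {4}
  x = 2: [0↦5, 1↦0, 2↦5, 3↦6, 4↦3, 5↦3, 6↦6]  zeros at y ∈ {1}
  x = 3: [0↦2, 1↦6, 2↦6, 3↦2, 4↦1, 5↦3, 6↦1]  zeros at y ∈ ∅
  x = 4: [0↦1, 1↦0, 2↦2, 3↦0, 4↦1, 5↦5, 6↦5]  zeros at y ∈ {1, 3}
  x = 5: [0↦2, 1↦3, 2↦0, 3↦0, 4↦3, 5↦2, 6↦4]  zeros at y ∈ {2, 3}
  x = 6: [0↦5, 1↦1, 2↦0, 3↦2, 4↦0, 5↦1, 6↦5]  zeros at y ∈ {2, 4}
Collecting zeros: affine points = {(1, 4), (2, 1), (4, 1), (4, 3), (5, 2), (5, 3), (6, 2), (6, 4)}.
Total count |C(F_7)_aff| = 8.


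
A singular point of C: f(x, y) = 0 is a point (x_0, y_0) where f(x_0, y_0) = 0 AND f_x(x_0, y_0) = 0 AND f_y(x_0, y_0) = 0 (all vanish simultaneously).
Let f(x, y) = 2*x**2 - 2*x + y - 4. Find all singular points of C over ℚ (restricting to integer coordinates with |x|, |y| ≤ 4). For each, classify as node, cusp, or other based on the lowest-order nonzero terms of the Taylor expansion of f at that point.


No singular points in the scanned grid; C is smooth there.

Compute partial derivatives:
  f_x = 4*x - 2.
  f_y = 1.
f_y = 1 is a nonzero constant, so f_y never vanishes: no point (x, y) can satisfy f = f_x = f_y = 0. In particular no (x, y) ∈ {−4, ..., 4}² is singular; the curve is smooth.


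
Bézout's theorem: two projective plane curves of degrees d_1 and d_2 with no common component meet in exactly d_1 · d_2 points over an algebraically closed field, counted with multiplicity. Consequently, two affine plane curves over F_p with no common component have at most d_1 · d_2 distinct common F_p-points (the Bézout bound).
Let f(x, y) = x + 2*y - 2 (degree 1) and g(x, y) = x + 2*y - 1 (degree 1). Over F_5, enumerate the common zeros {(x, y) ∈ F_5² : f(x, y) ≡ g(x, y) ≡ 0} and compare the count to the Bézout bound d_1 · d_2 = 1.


Common zeros: ∅; count = 0; Bézout bound = 1.

deg(f) = 1, deg(g) = 1, so Bézout bound = 1.
Scan x ∈ F_5. For each x, list the y ∈ F_5 with f(x, y) ≡ 0 and those with g(x, y) ≡ 0 (mod 5); the common zeros in that column are the intersection.
  x = 0: f ≡ 0 at y ∈ {1}; g ≡ 0 at y ∈ {3}; common: ∅.
  x = 1: f ≡ 0 at y ∈ {3}; g ≡ 0 at y ∈ {0}; common: ∅.
  x = 2: f ≡ 0 at y ∈ {0}; g ≡ 0 at y ∈ {2}; common: ∅.
  x = 3: f ≡ 0 at y ∈ {2}; g ≡ 0 at y ∈ {4}; common: ∅.
  x = 4: f ≡ 0 at y ∈ {4}; g ≡ 0 at y ∈ {1}; common: ∅.
Collecting: common zeros = ∅, so the count is 0.
Comparison with the Bézout bound: 0 ≤ 1 = deg(f)·deg(g), as expected for curves with no common component (the affine F_5-count falls short of the bound because intersections may lie at infinity, over extension fields, or carry multiplicity).


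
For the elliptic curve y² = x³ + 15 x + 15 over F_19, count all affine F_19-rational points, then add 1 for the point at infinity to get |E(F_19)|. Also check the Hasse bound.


Affine points = {(3, 7), (3, 12), (4, 5), (4, 14), (5, 5), (5, 14), (6, 6), (6, 13), (7, 8), (7, 11), (8, 1), (8, 18), (9, 9), (9, 10), (10, 5), (10, 14), (12, 2), (12, 17), (14, 9), (14, 10), (15, 9), (15, 10), (16, 0)}; affine count = 23; |E(F_19)| = 24.

Discriminant check: Δ ∝ 4a³ + 27b² = 4·15³ + 27·15² = 4·3375 + 27·225 ≡ 5 (mod 19). Nonzero ⇒ E is nonsingular.
For each x ∈ F_19, compute rhs = x³ + 15·x + 15 mod 19, then count y ∈ F_19 with y² ≡ rhs.
  x = 0: rhs = 15, matching y values: none (0 points).
  x = 1: rhs = 12, matching y values: none (0 points).
  x = 2: rhs = 15, matching y values: none (0 points).
  x = 3: rhs = 11, matching y values: 7, 12 (2 points).
  x = 4: rhs = 6, matching y values: 5, 14 (2 points).
  x = 5: rhs = 6, matching y values: 5, 14 (2 points).
  x = 6: rhs = 17, matching y values: 6, 13 (2 points).
  x = 7: rhs = 7, matching y values: 8, 11 (2 points).
  x = 8: rhs = 1, matching y values: 1, 18 (2 points).
  x = 9: rhs = 5, matching y values: 9, 10 (2 points).
  x = 10: rhs = 6, matching y values: 5, 14 (2 points).
  x = 11: rhs = 10, matching y values: none (0 points).
  x = 12: rhs = 4, matching y values: 2, 17 (2 points).
  x = 13: rhs = 13, matching y values: none (0 points).
  x = 14: rhs = 5, matching y values: 9, 10 (2 points).
  x = 15: rhs = 5, matching y values: 9, 10 (2 points).
  x = 16: rhs = 0, matching y values: 0 (1 points).
  x = 17: rhs = 15, matching y values: none (0 points).
  x = 18: rhs = 18, matching y values: none (0 points).
Total affine count: 23.
Full point count |E(F_19)| = 23 + 1 = 24.
Hasse bound: |24 − (19+1)| = |4| = 4 ≤ 2√19 ≈ 8.7178 ✓.


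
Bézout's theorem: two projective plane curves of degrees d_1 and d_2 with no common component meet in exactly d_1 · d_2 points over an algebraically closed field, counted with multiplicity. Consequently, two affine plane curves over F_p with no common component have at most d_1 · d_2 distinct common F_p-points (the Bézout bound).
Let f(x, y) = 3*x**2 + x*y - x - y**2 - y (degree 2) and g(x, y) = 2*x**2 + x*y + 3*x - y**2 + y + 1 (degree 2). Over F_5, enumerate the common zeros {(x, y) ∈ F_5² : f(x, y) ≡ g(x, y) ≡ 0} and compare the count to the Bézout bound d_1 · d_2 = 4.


Common zeros: {(2, 0)}; count = 1; Bézout bound = 4.

deg(f) = 2, deg(g) = 2, so Bézout bound = 4.
Scan x ∈ F_5. For each x, list the y ∈ F_5 with f(x, y) ≡ 0 and those with g(x, y) ≡ 0 (mod 5); the common zeros in that column are the intersection.
  x = 0: f ≡ 0 at y ∈ {0, 4}; g ≡ 0 at y ∈ {3}; common: ∅.
  x = 1: f ≡ 0 at y ∈ ∅; g ≡ 0 at y ∈ ∅; common: ∅.
  x = 2: f ≡ 0 at y ∈ {0, 1}; g ≡ 0 at y ∈ {0, 3}; common: {0}.
  x = 3: f ≡ 0 at y ∈ {1}; g ≡ 0 at y ∈ ∅; common: ∅.
  x = 4: f ≡ 0 at y ∈ {4}; g ≡ 0 at y ∈ {0}; common: ∅.
Collecting: common zeros = {(2, 0)}, so the count is 1.
Comparison with the Bézout bound: 1 ≤ 4 = deg(f)·deg(g), as expected for curves with no common component (the affine F_5-count falls short of the bound because intersections may lie at infinity, over extension fields, or carry multiplicity).


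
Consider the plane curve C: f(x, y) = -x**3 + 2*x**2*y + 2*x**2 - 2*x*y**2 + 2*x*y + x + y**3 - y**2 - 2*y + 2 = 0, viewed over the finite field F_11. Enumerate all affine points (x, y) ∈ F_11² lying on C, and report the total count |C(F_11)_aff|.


Affine F_11-points: {(0, 1), (2, 9), (4, 2), (6, 1), (8, 0), (9, 1), (9, 6)}; count = 7.

For each of the 121 pairs (x, y) ∈ F_11², evaluate f(x, y) mod 11. Record the zeros.
  x = 0: [0↦2, 1↦0, 2↦2, 3↦3, 4↦9, 5↦4, 6↦5, 7↦7, 8↦5, 9↦5, 10↦2]  zeros at y ∈ {1}
  x = 1: [0↦4, 1↦4, 2↦4, 3↦10, 4↦6, 5↦9, 6↦3, 7↦5, 8↦10, 9↦2, 10↦9]  zeros at y ∈ ∅
  x = 2: [0↦4, 1↦10, 2↦1, 3↦5, 4↦6, 5↦10, 6↦1, 7↦7, 8↦1, 9↦0, 10↦10]  zeros at y ∈ {9}
  x = 3: [0↦7, 1↦1, 2↦9, 3↦4, 4↦3, 5↦1, 6↦4, 7↦7, 8↦5, 9↦4, 10↦10]  zeros at y ∈ ∅
  x = 4: [0↦7, 1↦4, 2↦0, 3↦1, 4↦2, 5↦9, 6↦6, 7↦10, 8↦5, 9↦8, 10↦3]  zeros at y ∈ {2}
  x = 5: [0↦9, 1↦2, 2↦1, 3↦1, 4↦8, 5↦6, 6↦1, 7↦10, 8↦6, 9↦6, 10↦5]  zeros at y ∈ ∅
  x = 6: [0↦7, 1↦0, 2↦6, 3↦9, 4↦4, 5↦8, 6↦5, 7↦1, 8↦2, 9↦3, 10↦10]  zeros at y ∈ {1}
  x = 7: [0↦6, 1↦3, 2↦9, 3↦8, 4↦6, 5↦9, 6↦1, 7↦10, 8↦9, 9↦4, 10↦1]  zeros at y ∈ ∅
  x = 8: [0↦0, 1↦5, 2↦4, 3↦3, 4↦8, 5↦3, 6↦5, 7↦9, 8↦10, 9↦3, 10↦5]  zeros at y ∈ {0}
  x = 9: [0↦5, 1↦0, 2↦7, 3↦10, 4↦4, 5↦6, 6↦0, 7↦3, 8↦10, 9↦5, 10↦5]  zeros at y ∈ {1, 6}
  x = 10: [0↦4, 1↦4, 2↦1, 3↦1, 4↦10, 5↦1, 6↦2, 7↦8, 8↦3, 9↦4, 10↦6]  zeros at y ∈ ∅
Collecting zeros: affine points = {(0, 1), (2, 9), (4, 2), (6, 1), (8, 0), (9, 1), (9, 6)}.
Total count |C(F_11)_aff| = 7.


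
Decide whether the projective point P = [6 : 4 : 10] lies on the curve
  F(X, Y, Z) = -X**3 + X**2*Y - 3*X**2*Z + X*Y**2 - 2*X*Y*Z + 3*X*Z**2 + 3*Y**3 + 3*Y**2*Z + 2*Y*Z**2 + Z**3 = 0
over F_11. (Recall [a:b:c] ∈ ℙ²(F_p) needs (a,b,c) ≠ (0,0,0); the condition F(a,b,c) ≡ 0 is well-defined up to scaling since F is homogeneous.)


F(6,4,10) ≡ 8 (mod 11); P is NOT on the curve.

Evaluate F(6, 4, 10) term-by-term (mod 11).
  -X**3 ↦ -1·216·1·1 = -216
  X**2*Y ↦ 1·36·4·1 = 144
  -3*X**2*Z ↦ -3·36·1·10 = -1080
  X*Y**2 ↦ 1·6·16·1 = 96
  -2*X*Y*Z ↦ -2·6·4·10 = -480
  3*X*Z**2 ↦ 3·6·1·100 = 1800
  3*Y**3 ↦ 3·1·64·1 = 192
  3*Y**2*Z ↦ 3·1·16·10 = 480
  2*Y*Z**2 ↦ 2·1·4·100 = 800
  Z**3 ↦ 1·1·1·1000 = 1000
Sum: F(6, 4, 10) = (-216) + (144) + (-1080) + (96) + (-480) + (1800) + (192) + (480) + (800) + (1000) = 2736.
Reducing mod 11: 2736 ≡ 8 (mod 11).
Since F(a, b, c) ≡ 8 ≠ 0 (mod 11), P does NOT lie on the curve.


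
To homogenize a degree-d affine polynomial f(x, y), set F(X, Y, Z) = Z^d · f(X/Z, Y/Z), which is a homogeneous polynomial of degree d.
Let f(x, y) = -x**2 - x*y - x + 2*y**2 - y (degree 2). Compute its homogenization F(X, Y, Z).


F(X, Y, Z) = -X**2 - X*Y - X*Z + 2*Y**2 - Y*Z

deg(f) = 2.
Substitute x = X/Z, y = Y/Z into f, then multiply by Z^2.
  monomial -1·x^2·y^0 ↦ -1·X^2·Y^0·Z^0.
  monomial -1·x^1·y^1 ↦ -1·X^1·Y^1·Z^0.
  monomial -1·x^1·y^0 ↦ -1·X^1·Y^0·Z^1.
  monomial 2·x^0·y^2 ↦ 2·X^0·Y^2·Z^0.
  monomial -1·x^0·y^1 ↦ -1·X^0·Y^1·Z^1.
Collecting: F(X, Y, Z) = -X**2 - X*Y - X*Z + 2*Y**2 - Y*Z.


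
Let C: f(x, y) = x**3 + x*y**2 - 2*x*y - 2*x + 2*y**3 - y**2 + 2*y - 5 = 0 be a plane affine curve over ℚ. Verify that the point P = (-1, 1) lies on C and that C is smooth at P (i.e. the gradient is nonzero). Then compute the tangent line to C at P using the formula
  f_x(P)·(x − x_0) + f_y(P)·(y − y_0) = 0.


Tangent line at P: 6*y - 6 = 0.

Step 1: f(-1, 1) = 0, so P lies on C.
Step 2: partial derivatives
  f_x(x, y) = 3*x**2 + y**2 - 2*y - 2, f_y(x, y) = 2*x*y - 2*x + 6*y**2 - 2*y + 2.
  f_x(P) = 0, f_y(P) = 6 (gradient nonzero, so P is smooth).
Step 3: tangent line at P: 0·(x − -1) + 6·(y − 1) = 0.
Expanding: 6*y - 6 = 0.


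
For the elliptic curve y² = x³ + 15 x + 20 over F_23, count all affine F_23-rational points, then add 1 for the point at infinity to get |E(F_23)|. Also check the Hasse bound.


Affine points = {(1, 6), (1, 17), (2, 9), (2, 14), (3, 0), (4, 11), (4, 12), (5, 6), (5, 17), (6, 2), (6, 21), (7, 10), (7, 13), (8, 10), (8, 13), (15, 3), (15, 20), (16, 3), (16, 20), (17, 6), (17, 17), (18, 2), (18, 21), (22, 2), (22, 21)}; affine count = 25; |E(F_23)| = 26.

Discriminant check: Δ ∝ 4a³ + 27b² = 4·15³ + 27·20² = 4·3375 + 27·400 ≡ 12 (mod 23). Nonzero ⇒ E is nonsingular.
For each x ∈ F_23, compute rhs = x³ + 15·x + 20 mod 23, then count y ∈ F_23 with y² ≡ rhs.
  x = 0: rhs = 20, matching y values: none (0 points).
  x = 1: rhs = 13, matching y values: 6, 17 (2 points).
  x = 2: rhs = 12, matching y values: 9, 14 (2 points).
  x = 3: rhs = 0, matching y values: 0 (1 points).
  x = 4: rhs = 6, matching y values: 11, 12 (2 points).
  x = 5: rhs = 13, matching y values: 6, 17 (2 points).
  x = 6: rhs = 4, matching y values: 2, 21 (2 points).
  x = 7: rhs = 8, matching y values: 10, 13 (2 points).
  x = 8: rhs = 8, matching y values: 10, 13 (2 points).
  x = 9: rhs = 10, matching y values: none (0 points).
  x = 10: rhs = 20, matching y values: none (0 points).
  x = 11: rhs = 21, matching y values: none (0 points).
  x = 12: rhs = 19, matching y values: none (0 points).
  x = 13: rhs = 20, matching y values: none (0 points).
  x = 14: rhs = 7, matching y values: none (0 points).
  x = 15: rhs = 9, matching y values: 3, 20 (2 points).
  x = 16: rhs = 9, matching y values: 3, 20 (2 points).
  x = 17: rhs = 13, matching y values: 6, 17 (2 points).
  x = 18: rhs = 4, matching y values: 2, 21 (2 points).
  x = 19: rhs = 11, matching y values: none (0 points).
  x = 20: rhs = 17, matching y values: none (0 points).
  x = 21: rhs = 5, matching y values: none (0 points).
  x = 22: rhs = 4, matching y values: 2, 21 (2 points).
Total affine count: 25.
Full point count |E(F_23)| = 25 + 1 = 26.
Hasse bound: |26 − (23+1)| = |2| = 2 ≤ 2√23 ≈ 9.5917 ✓.


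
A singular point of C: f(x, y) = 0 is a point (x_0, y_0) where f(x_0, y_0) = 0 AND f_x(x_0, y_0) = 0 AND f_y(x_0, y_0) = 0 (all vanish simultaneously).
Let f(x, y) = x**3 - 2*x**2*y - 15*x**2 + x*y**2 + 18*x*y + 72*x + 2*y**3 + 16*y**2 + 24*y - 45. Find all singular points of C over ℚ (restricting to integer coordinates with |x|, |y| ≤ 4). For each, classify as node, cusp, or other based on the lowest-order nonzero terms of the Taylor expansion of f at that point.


Singular points: {(3, -3)}; classification: cusp.

Compute partial derivatives:
  f_x = 3*x**2 - 4*x*y - 30*x + y**2 + 18*y + 72.
  f_y = -2*x**2 + 2*x*y + 18*x + 6*y**2 + 32*y + 24.
Scan x_0 ∈ {−4, ..., 4}. For each x_0, f_y(x_0, y) is a polynomial in y; find its integer roots y ∈ {−4, ..., 4}, then test f_x and f at those candidates.
  x = -4: f_y(-4, y) = 6*y**2 + 24*y - 80; no integer root y with |y| ≤ 4.
  x = -3: f_y(-3, y) = 6*y**2 + 26*y - 48; no integer root y with |y| ≤ 4.
  x = -2: f_y(-2, y) = 6*y**2 + 28*y - 20; no integer root y with |y| ≤ 4.
  x = -1: f_y(-1, y) = 6*y**2 + 30*y + 4; no integer root y with |y| ≤ 4.
  x = 0: f_y(0, y) = 6*y**2 + 32*y + 24; no integer root y with |y| ≤ 4.
  x = 1: f_y(1, y) = 6*y**2 + 34*y + 40; vanishes at y ∈ {-4}. (1, -4): f_x = 5 ≠ 0.
  x = 2: f_y(2, y) = 6*y**2 + 36*y + 52; no integer root y with |y| ≤ 4.
  x = 3: f_y(3, y) = 6*y**2 + 38*y + 60; vanishes at y ∈ {-3}. (3, -3): f_x = 0, f = 0 — SINGULAR.
  x = 4: f_y(4, y) = 6*y**2 + 40*y + 64; vanishes at y ∈ {-4}. (4, -4): f_x = 8 ≠ 0.
Only singular point on the grid: (3, -3).
Classify: substitute x = 3 + u, y = -3 + v and expand: f = u**3 - 2*u**2*v + u*v**2 + 2*v**3 + v**2.
No constant or linear terms (consistent with a singular point). Quadratic part: v**2. Cubic part: u**3 - 2*u**2*v + u*v**2 + 2*v**3.
The quadratic part v**2 is a perfect square, so there is a single (double) tangent line v = 0, i.e. y = -3. Restricting the cubic part to that line (v = 0) leaves u**3 ≠ 0, so f is not divisible by v and the branch is v² ≈ -u**3 to lowest order — this is a cusp.
Classification: cusp.


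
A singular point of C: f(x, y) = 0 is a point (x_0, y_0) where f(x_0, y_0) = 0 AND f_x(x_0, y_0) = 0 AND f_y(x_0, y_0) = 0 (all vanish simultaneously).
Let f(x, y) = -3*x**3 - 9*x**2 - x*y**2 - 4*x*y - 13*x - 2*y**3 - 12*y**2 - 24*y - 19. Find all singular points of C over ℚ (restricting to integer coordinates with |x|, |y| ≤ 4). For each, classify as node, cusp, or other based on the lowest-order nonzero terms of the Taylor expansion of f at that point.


Singular points: {(-1, -2)}; classification: cusp.

Compute partial derivatives:
  f_x = -9*x**2 - 18*x - y**2 - 4*y - 13.
  f_y = -2*x*y - 4*x - 6*y**2 - 24*y - 24.
Scan x_0 ∈ {−4, ..., 4}. For each x_0, f_y(x_0, y) is a polynomial in y; find its integer roots y ∈ {−4, ..., 4}, then test f_x and f at those candidates.
  x = -4: f_y(-4, y) = -6*y**2 - 16*y - 8; vanishes at y ∈ {-2}. (-4, -2): f_x = -81 ≠ 0.
  x = -3: f_y(-3, y) = -6*y**2 - 18*y - 12; vanishes at y ∈ {-2, -1}. (-3, -2): f_x = -36 ≠ 0; (-3, -1): f_x = -37 ≠ 0.
  x = -2: f_y(-2, y) = -6*y**2 - 20*y - 16; vanishes at y ∈ {-2}. (-2, -2): f_x = -9 ≠ 0.
  x = -1: f_y(-1, y) = -6*y**2 - 22*y - 20; vanishes at y ∈ {-2}. (-1, -2): f_x = 0, f = 0 — SINGULAR.
  x = 0: f_y(0, y) = -6*y**2 - 24*y - 24; vanishes at y ∈ {-2}. (0, -2): f_x = -9 ≠ 0.
  x = 1: f_y(1, y) = -6*y**2 - 26*y - 28; vanishes at y ∈ {-2}. (1, -2): f_x = -36 ≠ 0.
  x = 2: f_y(2, y) = -6*y**2 - 28*y - 32; vanishes at y ∈ {-2}. (2, -2): f_x = -81 ≠ 0.
  x = 3: f_y(3, y) = -6*y**2 - 30*y - 36; vanishes at y ∈ {-3, -2}. (3, -3): f_x = -145 ≠ 0; (3, -2): f_x = -144 ≠ 0.
  x = 4: f_y(4, y) = -6*y**2 - 32*y - 40; vanishes at y ∈ {-2}. (4, -2): f_x = -225 ≠ 0.
Only singular point on the grid: (-1, -2).
Classify: substitute x = -1 + u, y = -2 + v and expand: f = -3*u**3 - u*v**2 - 2*v**3 + v**2.
No constant or linear terms (consistent with a singular point). Quadratic part: v**2. Cubic part: -3*u**3 - u*v**2 - 2*v**3.
The quadratic part v**2 is a perfect square, so there is a single (double) tangent line v = 0, i.e. y = -2. Restricting the cubic part to that line (v = 0) leaves -3*u**3 ≠ 0, so f is not divisible by v and the branch is v² ≈ 3*u**3 to lowest order — this is a cusp.
Classification: cusp.


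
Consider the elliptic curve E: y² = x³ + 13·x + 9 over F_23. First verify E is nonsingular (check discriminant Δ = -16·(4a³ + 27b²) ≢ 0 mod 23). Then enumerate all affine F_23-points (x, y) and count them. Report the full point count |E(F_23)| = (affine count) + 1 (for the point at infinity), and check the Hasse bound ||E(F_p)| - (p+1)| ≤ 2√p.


Affine points = {(0, 3), (0, 20), (1, 0), (3, 11), (3, 12), (6, 2), (6, 21), (7, 11), (7, 12), (8, 2), (8, 21), (9, 2), (9, 21), (10, 9), (10, 14), (13, 11), (13, 12), (16, 9), (16, 14), (18, 7), (18, 16), (19, 10), (19, 13), (20, 9), (20, 14), (22, 8), (22, 15)}; affine count = 27; |E(F_23)| = 28.

Discriminant check: Δ ∝ 4a³ + 27b² = 4·13³ + 27·9² = 4·2197 + 27·81 ≡ 4 (mod 23). Nonzero ⇒ E is nonsingular.
For each x ∈ F_23, compute rhs = x³ + 13·x + 9 mod 23, then count y ∈ F_23 with y² ≡ rhs.
  x = 0: rhs = 9, matching y values: 3, 20 (2 points).
  x = 1: rhs = 0, matching y values: 0 (1 points).
  x = 2: rhs = 20, matching y values: none (0 points).
  x = 3: rhs = 6, matching y values: 11, 12 (2 points).
  x = 4: rhs = 10, matching y values: none (0 points).
  x = 5: rhs = 15, matching y values: none (0 points).
  x = 6: rhs = 4, matching y values: 2, 21 (2 points).
  x = 7: rhs = 6, matching y values: 11, 12 (2 points).
  x = 8: rhs = 4, matching y values: 2, 21 (2 points).
  x = 9: rhs = 4, matching y values: 2, 21 (2 points).
  x = 10: rhs = 12, matching y values: 9, 14 (2 points).
  x = 11: rhs = 11, matching y values: none (0 points).
  x = 12: rhs = 7, matching y values: none (0 points).
  x = 13: rhs = 6, matching y values: 11, 12 (2 points).
  x = 14: rhs = 14, matching y values: none (0 points).
  x = 15: rhs = 14, matching y values: none (0 points).
  x = 16: rhs = 12, matching y values: 9, 14 (2 points).
  x = 17: rhs = 14, matching y values: none (0 points).
  x = 18: rhs = 3, matching y values: 7, 16 (2 points).
  x = 19: rhs = 8, matching y values: 10, 13 (2 points).
  x = 20: rhs = 12, matching y values: 9, 14 (2 points).
  x = 21: rhs = 21, matching y values: none (0 points).
  x = 22: rhs = 18, matching y values: 8, 15 (2 points).
Total affine count: 27.
Full point count |E(F_23)| = 27 + 1 = 28.
Hasse bound: |28 − (23+1)| = |4| = 4 ≤ 2√23 ≈ 9.5917 ✓.


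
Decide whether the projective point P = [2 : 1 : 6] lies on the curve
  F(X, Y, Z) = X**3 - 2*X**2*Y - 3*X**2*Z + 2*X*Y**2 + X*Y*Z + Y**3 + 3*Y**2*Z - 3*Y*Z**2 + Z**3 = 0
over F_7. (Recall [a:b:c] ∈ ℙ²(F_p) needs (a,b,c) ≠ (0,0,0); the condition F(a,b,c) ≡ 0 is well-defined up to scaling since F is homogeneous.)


F(2,1,6) ≡ 1 (mod 7); P is NOT on the curve.

Evaluate F(2, 1, 6) term-by-term (mod 7).
  X**3 ↦ 1·8·1·1 = 8
  -2*X**2*Y ↦ -2·4·1·1 = -8
  -3*X**2*Z ↦ -3·4·1·6 = -72
  2*X*Y**2 ↦ 2·2·1·1 = 4
  X*Y*Z ↦ 1·2·1·6 = 12
  Y**3 ↦ 1·1·1·1 = 1
  3*Y**2*Z ↦ 3·1·1·6 = 18
  -3*Y*Z**2 ↦ -3·1·1·36 = -108
  Z**3 ↦ 1·1·1·216 = 216
Sum: F(2, 1, 6) = (8) + (-8) + (-72) + (4) + (12) + (1) + (18) + (-108) + (216) = 71.
Reducing mod 7: 71 ≡ 1 (mod 7).
Since F(a, b, c) ≡ 1 ≠ 0 (mod 7), P does NOT lie on the curve.


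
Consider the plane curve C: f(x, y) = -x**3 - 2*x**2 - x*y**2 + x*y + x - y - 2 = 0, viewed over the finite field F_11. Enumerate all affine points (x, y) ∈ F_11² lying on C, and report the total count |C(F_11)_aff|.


Affine F_11-points: {(0, 9), (2, 2), (2, 4), (3, 0), (3, 8), (4, 3), (4, 6), (7, 7), (7, 8), (8, 6), (8, 10), (10, 5), (10, 8)}; count = 13.

For each of the 121 pairs (x, y) ∈ F_11², evaluate f(x, y) mod 11. Record the zeros.
  x = 0: [0↦9, 1↦8, 2↦7, 3↦6, 4↦5, 5↦4, 6↦3, 7↦2, 8↦1, 9↦0, 10↦10]  zeros at y ∈ {9}
  x = 1: [0↦7, 1↦6, 2↦3, 3↦9, 4↦2, 5↦4, 6↦4, 7↦2, 8↦9, 9↦3, 10↦6]  zeros at y ∈ ∅
  x = 2: [0↦6, 1↦5, 2↦0, 3↦2, 4↦0, 5↦5, 6↦6, 7↦3, 8↦7, 9↦7, 10↦3]  zeros at y ∈ {2, 4}
  x = 3: [0↦0, 1↦10, 2↦3, 3↦1, 4↦4, 5↦1, 6↦3, 7↦10, 8↦0, 9↦6, 10↦6]  zeros at y ∈ {0, 8}
  x = 4: [0↦5, 1↦4, 2↦6, 3↦0, 4↦8, 5↦8, 6↦0, 7↦6, 8↦4, 9↦5, 10↦9]  zeros at y ∈ {3, 6}
  x = 5: [0↦4, 1↦3, 2↦3, 3↦4, 4↦6, 5↦9, 6↦2, 7↦7, 8↦2, 9↦9, 10↦6]  zeros at y ∈ ∅
  x = 6: [0↦2, 1↦1, 2↦10, 3↦7, 4↦3, 5↦9, 6↦3, 7↦7, 8↦10, 9↦1, 10↦2]  zeros at y ∈ ∅
  x = 7: [0↦4, 1↦3, 2↦10, 3↦3, 4↦4, 5↦2, 6↦8, 7↦0, 8↦0, 9↦8, 10↦2]  zeros at y ∈ {7, 8}
  x = 8: [0↦4, 1↦3, 2↦8, 3↦8, 4↦3, 5↦4, 6↦0, 7↦2, 8↦10, 9↦2, 10↦0]  zeros at y ∈ {6, 10}
  x = 9: [0↦7, 1↦6, 2↦9, 3↦5, 4↦5, 5↦9, 6↦6, 7↦7, 8↦1, 9↦10, 10↦1]  zeros at y ∈ ∅
  x = 10: [0↦7, 1↦6, 2↦7, 3↦10, 4↦4, 5↦0, 6↦9, 7↦9, 8↦0, 9↦4, 10↦10]  zeros at y ∈ {5, 8}
Collecting zeros: affine points = {(0, 9), (2, 2), (2, 4), (3, 0), (3, 8), (4, 3), (4, 6), (7, 7), (7, 8), (8, 6), (8, 10), (10, 5), (10, 8)}.
Total count |C(F_11)_aff| = 13.


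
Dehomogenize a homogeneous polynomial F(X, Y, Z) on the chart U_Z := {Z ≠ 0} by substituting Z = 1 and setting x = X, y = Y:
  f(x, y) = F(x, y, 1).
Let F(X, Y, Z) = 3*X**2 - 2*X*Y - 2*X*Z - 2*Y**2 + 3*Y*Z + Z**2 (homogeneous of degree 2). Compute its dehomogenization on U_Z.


f(x, y) = 3*x**2 - 2*x*y - 2*x - 2*y**2 + 3*y + 1

On U_Z we set Z = 1. Each monomial c·X^i·Y^j·Z^k in F becomes c·x^i·y^j·1^k = c·x^i·y^j.
Substituting Z = 1: F(X, Y, 1) = 3*x**2 - 2*x*y - 2*x - 2*y**2 + 3*y + 1.
Note: deg(f) ≤ deg(F) = 2; strict inequality happens when F is divisible by Z (lost terms).


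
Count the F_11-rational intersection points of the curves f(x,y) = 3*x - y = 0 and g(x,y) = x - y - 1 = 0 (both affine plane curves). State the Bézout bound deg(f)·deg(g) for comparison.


Common zeros: {(5, 4)}; count = 1; Bézout bound = 1.

deg(f) = 1, deg(g) = 1, so Bézout bound = 1.
Scan x ∈ F_11. For each x, list the y ∈ F_11 with f(x, y) ≡ 0 and those with g(x, y) ≡ 0 (mod 11); the common zeros in that column are the intersection.
  x = 0: f ≡ 0 at y ∈ {0}; g ≡ 0 at y ∈ {10}; common: ∅.
  x = 1: f ≡ 0 at y ∈ {3}; g ≡ 0 at y ∈ {0}; common: ∅.
  x = 2: f ≡ 0 at y ∈ {6}; g ≡ 0 at y ∈ {1}; common: ∅.
  x = 3: f ≡ 0 at y ∈ {9}; g ≡ 0 at y ∈ {2}; common: ∅.
  x = 4: f ≡ 0 at y ∈ {1}; g ≡ 0 at y ∈ {3}; common: ∅.
  x = 5: f ≡ 0 at y ∈ {4}; g ≡ 0 at y ∈ {4}; common: {4}.
  x = 6: f ≡ 0 at y ∈ {7}; g ≡ 0 at y ∈ {5}; common: ∅.
  x = 7: f ≡ 0 at y ∈ {10}; g ≡ 0 at y ∈ {6}; common: ∅.
  x = 8: f ≡ 0 at y ∈ {2}; g ≡ 0 at y ∈ {7}; common: ∅.
  x = 9: f ≡ 0 at y ∈ {5}; g ≡ 0 at y ∈ {8}; common: ∅.
  x = 10: f ≡ 0 at y ∈ {8}; g ≡ 0 at y ∈ {9}; common: ∅.
Collecting: common zeros = {(5, 4)}, so the count is 1.
Comparison with the Bézout bound: 1 ≤ 1 = deg(f)·deg(g), as expected for curves with no common component (the bound is attained).


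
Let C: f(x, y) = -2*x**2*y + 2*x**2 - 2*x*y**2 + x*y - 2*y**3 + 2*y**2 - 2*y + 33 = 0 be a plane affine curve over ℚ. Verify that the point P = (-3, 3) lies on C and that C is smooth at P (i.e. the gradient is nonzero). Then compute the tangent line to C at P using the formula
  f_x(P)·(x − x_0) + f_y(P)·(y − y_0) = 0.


Tangent line at P: 9*x - 29*y + 114 = 0.

Step 1: f(-3, 3) = 0, so P lies on C.
Step 2: partial derivatives
  f_x(x, y) = -4*x*y + 4*x - 2*y**2 + y, f_y(x, y) = -2*x**2 - 4*x*y + x - 6*y**2 + 4*y - 2.
  f_x(P) = 9, f_y(P) = -29 (gradient nonzero, so P is smooth).
Step 3: tangent line at P: 9·(x − -3) + -29·(y − 3) = 0.
Expanding: 9*x - 29*y + 114 = 0.


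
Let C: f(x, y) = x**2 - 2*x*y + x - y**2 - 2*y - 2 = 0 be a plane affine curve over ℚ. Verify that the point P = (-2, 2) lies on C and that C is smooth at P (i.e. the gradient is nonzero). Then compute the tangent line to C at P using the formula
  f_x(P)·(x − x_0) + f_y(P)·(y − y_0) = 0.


Tangent line at P: -7*x - 2*y - 10 = 0.

Step 1: f(-2, 2) = 0, so P lies on C.
Step 2: partial derivatives
  f_x(x, y) = 2*x - 2*y + 1, f_y(x, y) = -2*x - 2*y - 2.
  f_x(P) = -7, f_y(P) = -2 (gradient nonzero, so P is smooth).
Step 3: tangent line at P: -7·(x − -2) + -2·(y − 2) = 0.
Expanding: -7*x - 2*y - 10 = 0.


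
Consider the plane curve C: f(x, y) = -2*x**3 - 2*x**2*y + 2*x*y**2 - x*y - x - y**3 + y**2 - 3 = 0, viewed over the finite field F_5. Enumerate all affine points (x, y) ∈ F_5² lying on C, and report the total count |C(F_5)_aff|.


Affine F_5-points: {(1, 3), (2, 4), (3, 0), (3, 1), (4, 0)}; count = 5.

For each of the 25 pairs (x, y) ∈ F_5², evaluate f(x, y) mod 5. Record the zeros.
  x = 0: [0↦2, 1↦2, 2↦3, 3↦4, 4↦4]  zeros at y ∈ ∅
  x = 1: [0↦4, 1↦3, 2↦2, 3↦0, 4↦1]  zeros at y ∈ {3}
  x = 2: [0↦4, 1↦3, 2↦1, 3↦2, 4↦0]  zeros at y ∈ {4}
  x = 3: [0↦0, 1↦0, 2↦3, 3↦3, 4↦4]  zeros at y ∈ {0, 1}
  x = 4: [0↦0, 1↦2, 2↦1, 3↦1, 4↦1]  zeros at y ∈ {0}
Collecting zeros: affine points = {(1, 3), (2, 4), (3, 0), (3, 1), (4, 0)}.
Total count |C(F_5)_aff| = 5.


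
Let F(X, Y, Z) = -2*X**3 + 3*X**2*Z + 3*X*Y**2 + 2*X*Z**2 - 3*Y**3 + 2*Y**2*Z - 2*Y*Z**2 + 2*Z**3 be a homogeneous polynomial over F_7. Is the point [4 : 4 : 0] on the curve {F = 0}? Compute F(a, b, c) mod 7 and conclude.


F(4,4,0) ≡ 5 (mod 7); P is NOT on the curve.

Evaluate F(4, 4, 0) term-by-term (mod 7).
  -2*X**3 ↦ -2·64·1·1 = -128
  3*X**2*Z ↦ 3·16·1·0 = 0
  3*X*Y**2 ↦ 3·4·16·1 = 192
  2*X*Z**2 ↦ 2·4·1·0 = 0
  -3*Y**3 ↦ -3·1·64·1 = -192
  2*Y**2*Z ↦ 2·1·16·0 = 0
  -2*Y*Z**2 ↦ -2·1·4·0 = 0
  2*Z**3 ↦ 2·1·1·0 = 0
Sum: F(4, 4, 0) = (-128) + (0) + (192) + (0) + (-192) + (0) + (0) + (0) = -128.
Reducing mod 7: -128 ≡ 5 (mod 7).
Since F(a, b, c) ≡ 5 ≠ 0 (mod 7), P does NOT lie on the curve.


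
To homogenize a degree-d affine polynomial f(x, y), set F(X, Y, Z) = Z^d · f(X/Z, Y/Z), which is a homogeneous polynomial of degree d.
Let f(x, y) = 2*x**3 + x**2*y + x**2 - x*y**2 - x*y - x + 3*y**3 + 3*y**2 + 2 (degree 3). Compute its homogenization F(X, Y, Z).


F(X, Y, Z) = 2*X**3 + X**2*Y + X**2*Z - X*Y**2 - X*Y*Z - X*Z**2 + 3*Y**3 + 3*Y**2*Z + 2*Z**3

deg(f) = 3.
Substitute x = X/Z, y = Y/Z into f, then multiply by Z^3.
  monomial 2·x^3·y^0 ↦ 2·X^3·Y^0·Z^0.
  monomial 1·x^2·y^1 ↦ 1·X^2·Y^1·Z^0.
  monomial 1·x^2·y^0 ↦ 1·X^2·Y^0·Z^1.
  monomial -1·x^1·y^2 ↦ -1·X^1·Y^2·Z^0.
  monomial -1·x^1·y^1 ↦ -1·X^1·Y^1·Z^1.
  monomial -1·x^1·y^0 ↦ -1·X^1·Y^0·Z^2.
  monomial 3·x^0·y^3 ↦ 3·X^0·Y^3·Z^0.
  monomial 3·x^0·y^2 ↦ 3·X^0·Y^2·Z^1.
  monomial 2·x^0·y^0 ↦ 2·X^0·Y^0·Z^3.
Collecting: F(X, Y, Z) = 2*X**3 + X**2*Y + X**2*Z - X*Y**2 - X*Y*Z - X*Z**2 + 3*Y**3 + 3*Y**2*Z + 2*Z**3.


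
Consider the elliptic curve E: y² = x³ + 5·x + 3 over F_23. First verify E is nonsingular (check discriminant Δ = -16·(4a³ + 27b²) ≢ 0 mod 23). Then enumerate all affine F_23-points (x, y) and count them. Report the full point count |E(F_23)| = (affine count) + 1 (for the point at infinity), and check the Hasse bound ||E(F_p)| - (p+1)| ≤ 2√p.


Affine points = {(0, 7), (0, 16), (1, 3), (1, 20), (4, 8), (4, 15), (7, 6), (7, 17), (8, 7), (8, 16), (9, 8), (9, 15), (10, 8), (10, 15), (11, 3), (11, 20), (15, 7), (15, 16), (16, 4), (16, 19), (21, 10), (21, 13)}; affine count = 22; |E(F_23)| = 23.

Discriminant check: Δ ∝ 4a³ + 27b² = 4·5³ + 27·3² = 4·125 + 27·9 ≡ 7 (mod 23). Nonzero ⇒ E is nonsingular.
For each x ∈ F_23, compute rhs = x³ + 5·x + 3 mod 23, then count y ∈ F_23 with y² ≡ rhs.
  x = 0: rhs = 3, matching y values: 7, 16 (2 points).
  x = 1: rhs = 9, matching y values: 3, 20 (2 points).
  x = 2: rhs = 21, matching y values: none (0 points).
  x = 3: rhs = 22, matching y values: none (0 points).
  x = 4: rhs = 18, matching y values: 8, 15 (2 points).
  x = 5: rhs = 15, matching y values: none (0 points).
  x = 6: rhs = 19, matching y values: none (0 points).
  x = 7: rhs = 13, matching y values: 6, 17 (2 points).
  x = 8: rhs = 3, matching y values: 7, 16 (2 points).
  x = 9: rhs = 18, matching y values: 8, 15 (2 points).
  x = 10: rhs = 18, matching y values: 8, 15 (2 points).
  x = 11: rhs = 9, matching y values: 3, 20 (2 points).
  x = 12: rhs = 20, matching y values: none (0 points).
  x = 13: rhs = 11, matching y values: none (0 points).
  x = 14: rhs = 11, matching y values: none (0 points).
  x = 15: rhs = 3, matching y values: 7, 16 (2 points).
  x = 16: rhs = 16, matching y values: 4, 19 (2 points).
  x = 17: rhs = 10, matching y values: none (0 points).
  x = 18: rhs = 14, matching y values: none (0 points).
  x = 19: rhs = 11, matching y values: none (0 points).
  x = 20: rhs = 7, matching y values: none (0 points).
  x = 21: rhs = 8, matching y values: 10, 13 (2 points).
  x = 22: rhs = 20, matching y values: none (0 points).
Total affine count: 22.
Full point count |E(F_23)| = 22 + 1 = 23.
Hasse bound: |23 − (23+1)| = |-1| = 1 ≤ 2√23 ≈ 9.5917 ✓.


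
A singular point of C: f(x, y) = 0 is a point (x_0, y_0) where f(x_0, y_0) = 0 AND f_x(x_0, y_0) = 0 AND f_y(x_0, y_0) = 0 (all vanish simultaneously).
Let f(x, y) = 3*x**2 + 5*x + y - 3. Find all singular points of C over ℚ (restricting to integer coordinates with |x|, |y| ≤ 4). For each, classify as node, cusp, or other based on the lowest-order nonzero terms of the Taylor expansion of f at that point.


No singular points in the scanned grid; C is smooth there.

Compute partial derivatives:
  f_x = 6*x + 5.
  f_y = 1.
f_y = 1 is a nonzero constant, so f_y never vanishes: no point (x, y) can satisfy f = f_x = f_y = 0. In particular no (x, y) ∈ {−4, ..., 4}² is singular; the curve is smooth.


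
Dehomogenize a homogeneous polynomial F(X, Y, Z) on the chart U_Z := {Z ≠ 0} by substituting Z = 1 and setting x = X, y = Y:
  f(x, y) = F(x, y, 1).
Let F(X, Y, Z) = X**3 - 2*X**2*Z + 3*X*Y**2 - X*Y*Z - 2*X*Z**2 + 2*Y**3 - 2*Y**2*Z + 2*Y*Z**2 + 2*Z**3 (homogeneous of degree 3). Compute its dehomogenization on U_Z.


f(x, y) = x**3 - 2*x**2 + 3*x*y**2 - x*y - 2*x + 2*y**3 - 2*y**2 + 2*y + 2

On U_Z we set Z = 1. Each monomial c·X^i·Y^j·Z^k in F becomes c·x^i·y^j·1^k = c·x^i·y^j.
Substituting Z = 1: F(X, Y, 1) = x**3 - 2*x**2 + 3*x*y**2 - x*y - 2*x + 2*y**3 - 2*y**2 + 2*y + 2.
Note: deg(f) ≤ deg(F) = 3; strict inequality happens when F is divisible by Z (lost terms).


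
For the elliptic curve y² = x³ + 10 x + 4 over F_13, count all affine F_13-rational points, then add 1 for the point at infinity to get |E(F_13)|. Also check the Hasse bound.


Affine points = {(0, 2), (0, 11), (3, 3), (3, 10), (4, 2), (4, 11), (5, 6), (5, 7), (7, 1), (7, 12), (9, 2), (9, 11), (10, 5), (10, 8)}; affine count = 14; |E(F_13)| = 15.

Discriminant check: Δ ∝ 4a³ + 27b² = 4·10³ + 27·4² = 4·1000 + 27·16 ≡ 12 (mod 13). Nonzero ⇒ E is nonsingular.
For each x ∈ F_13, compute rhs = x³ + 10·x + 4 mod 13, then count y ∈ F_13 with y² ≡ rhs.
  x = 0: rhs = 4, matching y values: 2, 11 (2 points).
  x = 1: rhs = 2, matching y values: none (0 points).
  x = 2: rhs = 6, matching y values: none (0 points).
  x = 3: rhs = 9, matching y values: 3, 10 (2 points).
  x = 4: rhs = 4, matching y values: 2, 11 (2 points).
  x = 5: rhs = 10, matching y values: 6, 7 (2 points).
  x = 6: rhs = 7, matching y values: none (0 points).
  x = 7: rhs = 1, matching y values: 1, 12 (2 points).
  x = 8: rhs = 11, matching y values: none (0 points).
  x = 9: rhs = 4, matching y values: 2, 11 (2 points).
  x = 10: rhs = 12, matching y values: 5, 8 (2 points).
  x = 11: rhs = 2, matching y values: none (0 points).
  x = 12: rhs = 6, matching y values: none (0 points).
Total affine count: 14.
Full point count |E(F_13)| = 14 + 1 = 15.
Hasse bound: |15 − (13+1)| = |1| = 1 ≤ 2√13 ≈ 7.2111 ✓.


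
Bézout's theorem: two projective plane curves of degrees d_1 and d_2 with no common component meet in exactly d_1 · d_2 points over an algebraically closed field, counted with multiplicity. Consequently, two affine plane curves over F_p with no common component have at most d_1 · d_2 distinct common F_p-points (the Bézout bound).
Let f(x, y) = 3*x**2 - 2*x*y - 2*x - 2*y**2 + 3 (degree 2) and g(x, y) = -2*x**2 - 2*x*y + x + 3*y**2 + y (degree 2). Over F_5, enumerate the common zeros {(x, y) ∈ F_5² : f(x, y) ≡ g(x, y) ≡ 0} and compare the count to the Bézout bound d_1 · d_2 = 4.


Common zeros: {(0, 3), (2, 2)}; count = 2; Bézout bound = 4.

deg(f) = 2, deg(g) = 2, so Bézout bound = 4.
Scan x ∈ F_5. For each x, list the y ∈ F_5 with f(x, y) ≡ 0 and those with g(x, y) ≡ 0 (mod 5); the common zeros in that column are the intersection.
  x = 0: f ≡ 0 at y ∈ {2, 3}; g ≡ 0 at y ∈ {0, 3}; common: {3}.
  x = 1: f ≡ 0 at y ∈ {1, 3}; g ≡ 0 at y ∈ ∅; common: ∅.
  x = 2: f ≡ 0 at y ∈ {1, 2}; g ≡ 0 at y ∈ {2, 4}; common: {2}.
  x = 3: f ≡ 0 at y ∈ ∅; g ≡ 0 at y ∈ {0}; common: ∅.
  x = 4: f ≡ 0 at y ∈ ∅; g ≡ 0 at y ∈ {2}; common: ∅.
Collecting: common zeros = {(0, 3), (2, 2)}, so the count is 2.
Comparison with the Bézout bound: 2 ≤ 4 = deg(f)·deg(g), as expected for curves with no common component (the affine F_5-count falls short of the bound because intersections may lie at infinity, over extension fields, or carry multiplicity).


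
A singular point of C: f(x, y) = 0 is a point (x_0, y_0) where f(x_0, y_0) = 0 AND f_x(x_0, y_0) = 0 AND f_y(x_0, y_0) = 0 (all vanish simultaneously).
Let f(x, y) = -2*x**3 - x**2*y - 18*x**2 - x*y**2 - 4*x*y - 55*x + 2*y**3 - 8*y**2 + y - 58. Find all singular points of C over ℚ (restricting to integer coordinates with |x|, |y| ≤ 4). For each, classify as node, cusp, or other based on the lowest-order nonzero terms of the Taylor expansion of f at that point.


Singular points: {(-3, 1)}; classification: node.

Compute partial derivatives:
  f_x = -6*x**2 - 2*x*y - 36*x - y**2 - 4*y - 55.
  f_y = -x**2 - 2*x*y - 4*x + 6*y**2 - 16*y + 1.
Scan x_0 ∈ {−4, ..., 4}. For each x_0, f_y(x_0, y) is a polynomial in y; find its integer roots y ∈ {−4, ..., 4}, then test f_x and f at those candidates.
  x = -4: f_y(-4, y) = 6*y**2 - 8*y + 1; no integer root y with |y| ≤ 4.
  x = -3: f_y(-3, y) = 6*y**2 - 10*y + 4; vanishes at y ∈ {1}. (-3, 1): f_x = 0, f = 0 — SINGULAR.
  x = -2: f_y(-2, y) = 6*y**2 - 12*y + 5; no integer root y with |y| ≤ 4.
  x = -1: f_y(-1, y) = 6*y**2 - 14*y + 4; vanishes at y ∈ {2}. (-1, 2): f_x = -33 ≠ 0.
  x = 0: f_y(0, y) = 6*y**2 - 16*y + 1; no integer root y with |y| ≤ 4.
  x = 1: f_y(1, y) = 6*y**2 - 18*y - 4; no integer root y with |y| ≤ 4.
  x = 2: f_y(2, y) = 6*y**2 - 20*y - 11; no integer root y with |y| ≤ 4.
  x = 3: f_y(3, y) = 6*y**2 - 22*y - 20; no integer root y with |y| ≤ 4.
  x = 4: f_y(4, y) = 6*y**2 - 24*y - 31; no integer root y with |y| ≤ 4.
Only singular point on the grid: (-3, 1).
Classify: substitute x = -3 + u, y = 1 + v and expand: f = -2*u**3 - u**2*v - u**2 - u*v**2 + 2*v**3 + v**2.
No constant or linear terms (consistent with a singular point). Quadratic part: -u**2 + v**2. Cubic part: -2*u**3 - u**2*v - u*v**2 + 2*v**3.
The quadratic part v**2 - u**2 = (v − u)(v + u) splits into two distinct linear factors, so there are two distinct tangent lines y − 1 = ±(x − -3) — this is a node (ordinary double point).
Classification: node.


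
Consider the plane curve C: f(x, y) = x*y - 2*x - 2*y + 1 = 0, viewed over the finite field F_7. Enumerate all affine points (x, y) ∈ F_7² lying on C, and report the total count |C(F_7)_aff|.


Affine F_7-points: {(0, 4), (1, 6), (3, 5), (4, 0), (5, 3), (6, 1)}; count = 6.

For each of the 49 pairs (x, y) ∈ F_7², evaluate f(x, y) mod 7. Record the zeros.
  x = 0: [0↦1, 1↦6, 2↦4, 3↦2, 4↦0, 5↦5, 6↦3]  zeros at y ∈ {4}
  x = 1: [0↦6, 1↦5, 2↦4, 3↦3, 4↦2, 5↦1, 6↦0]  zeros at y ∈ {6}
  x = 2: [0↦4, 1↦4, 2↦4, 3↦4, 4↦4, 5↦4, 6↦4]  zeros at y ∈ ∅
  x = 3: [0↦2, 1↦3, 2↦4, 3↦5, 4↦6, 5↦0, 6↦1]  zeros at y ∈ {5}
  x = 4: [0↦0, 1↦2, 2↦4, 3↦6, 4↦1, 5↦3, 6↦5]  zeros at y ∈ {0}
  x = 5: [0↦5, 1↦1, 2↦4, 3↦0, 4↦3, 5↦6, 6↦2]  zeros at y ∈ {3}
  x = 6: [0↦3, 1↦0, 2↦4, 3↦1, 4↦5, 5↦2, 6↦6]  zeros at y ∈ {1}
Collecting zeros: affine points = {(0, 4), (1, 6), (3, 5), (4, 0), (5, 3), (6, 1)}.
Total count |C(F_7)_aff| = 6.


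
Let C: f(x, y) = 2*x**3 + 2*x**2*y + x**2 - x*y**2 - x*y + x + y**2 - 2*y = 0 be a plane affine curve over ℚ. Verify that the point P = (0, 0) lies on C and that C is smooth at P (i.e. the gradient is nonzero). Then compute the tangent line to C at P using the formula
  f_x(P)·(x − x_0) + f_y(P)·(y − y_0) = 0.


Tangent line at P: x - 2*y = 0.

Step 1: f(0, 0) = 0, so P lies on C.
Step 2: partial derivatives
  f_x(x, y) = 6*x**2 + 4*x*y + 2*x - y**2 - y + 1, f_y(x, y) = 2*x**2 - 2*x*y - x + 2*y - 2.
  f_x(P) = 1, f_y(P) = -2 (gradient nonzero, so P is smooth).
Step 3: tangent line at P: 1·(x − 0) + -2·(y − 0) = 0.
Expanding: x - 2*y = 0.


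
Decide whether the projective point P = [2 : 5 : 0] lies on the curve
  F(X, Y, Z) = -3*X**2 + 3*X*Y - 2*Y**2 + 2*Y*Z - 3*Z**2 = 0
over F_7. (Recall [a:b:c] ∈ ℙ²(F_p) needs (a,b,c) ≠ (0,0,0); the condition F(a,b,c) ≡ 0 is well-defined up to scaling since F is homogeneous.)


F(2,5,0) ≡ 3 (mod 7); P is NOT on the curve.

Evaluate F(2, 5, 0) term-by-term (mod 7).
  -3*X**2 ↦ -3·4·1·1 = -12
  3*X*Y ↦ 3·2·5·1 = 30
  -2*Y**2 ↦ -2·1·25·1 = -50
  2*Y*Z ↦ 2·1·5·0 = 0
  -3*Z**2 ↦ -3·1·1·0 = 0
Sum: F(2, 5, 0) = (-12) + (30) + (-50) + (0) + (0) = -32.
Reducing mod 7: -32 ≡ 3 (mod 7).
Since F(a, b, c) ≡ 3 ≠ 0 (mod 7), P does NOT lie on the curve.
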